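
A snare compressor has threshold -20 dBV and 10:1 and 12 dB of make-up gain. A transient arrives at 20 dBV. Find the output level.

The input is 40 dB above the -20 dBV threshold.
10:1 compression reduces that to 40/10 = 4 dB over.
Output = -20 + 4 = -16 dBV; make-up adds 12 dB, giving -4 dBV.

-4 dBV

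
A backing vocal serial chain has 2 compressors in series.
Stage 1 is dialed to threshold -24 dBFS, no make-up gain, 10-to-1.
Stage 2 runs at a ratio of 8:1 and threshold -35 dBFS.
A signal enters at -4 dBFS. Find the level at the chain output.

-33.375 dBFS

Stage 1: -4 dBFS is 20 dB over -24 dBFS; at 10:1 that becomes 2 dB over, giving -22 dBFS.
Stage 2: -22 dBFS is 13 dB over -35 dBFS; at 8:1 that becomes 1.625 dB over, giving -33.375 dBFS.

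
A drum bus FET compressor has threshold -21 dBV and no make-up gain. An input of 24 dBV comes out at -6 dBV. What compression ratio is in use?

Input overshoot = 24 − (-21) = 45 dB; output overshoot = -6 − (-21) = 15 dB.
Ratio = 45 / 15 = 3.

3:1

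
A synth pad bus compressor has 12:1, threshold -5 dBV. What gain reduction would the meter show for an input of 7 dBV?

The signal is 12 dB above threshold.
At 12:1, output sits 12/12 = 1 dB above threshold.
GR = overshoot in − overshoot out = 12 − 1 = 11 dB.

11 dB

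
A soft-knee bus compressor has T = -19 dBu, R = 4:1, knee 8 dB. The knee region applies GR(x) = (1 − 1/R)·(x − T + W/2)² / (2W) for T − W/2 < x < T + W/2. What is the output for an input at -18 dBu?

x − T + W/2 = -18 − (-19) + 4 = 5.
GR = (1 − 1/4) × 5² / 16 = 0.75 × 25 / 16 = 1.171875 dB.
Output = -18 − 1.171875 = -19.171875 dBu.

-19.171875 dBu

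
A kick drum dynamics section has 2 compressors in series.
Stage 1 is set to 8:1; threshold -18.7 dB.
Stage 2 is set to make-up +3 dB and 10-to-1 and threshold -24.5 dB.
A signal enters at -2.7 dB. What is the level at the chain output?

Stage 1: 16 dB above -18.7 dB, reduced 8:1 to 2 dB above → -16.7 dB.
Stage 2: 7.8 dB above -24.5 dB, reduced 10:1 to 0.78 dB above → -23.72 dB; +3 dB make-up → -20.72 dB.

-20.72 dB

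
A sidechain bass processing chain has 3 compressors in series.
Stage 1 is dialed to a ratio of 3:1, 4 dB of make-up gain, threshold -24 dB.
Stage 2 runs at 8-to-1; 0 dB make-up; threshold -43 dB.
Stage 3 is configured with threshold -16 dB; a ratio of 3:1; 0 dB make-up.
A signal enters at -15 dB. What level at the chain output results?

Stage 1: -15 dB is 9 dB over -24 dB; at 3:1 that becomes 3 dB over, giving -21 dB; +4 dB make-up → -17 dB.
Stage 2: -17 dB is 26 dB over -43 dB; at 8:1 that becomes 3.25 dB over, giving -39.75 dB.
Stage 3: below threshold (-39.75 ≤ -16); passes unchanged; output -39.75 dB.

-39.75 dB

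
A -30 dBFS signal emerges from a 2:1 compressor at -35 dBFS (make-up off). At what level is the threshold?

Let T be the threshold. Output overshoot = (input overshoot)/R, so -35 − T = (-30 − T)/2.
2·(-35 − T) = -30 − T → 1·T = -70 − (-30) = -40.
T = -40/1 = -40 dBFS.

-40 dBFS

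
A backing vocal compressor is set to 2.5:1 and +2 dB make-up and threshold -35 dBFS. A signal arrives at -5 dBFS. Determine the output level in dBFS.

-21 dBFS

Overshoot: -5 − (-35) = 30 dB.
At 2.5:1 the overshoot is divided by 2.5, leaving 12 dB above threshold.
Output = -35 + 12 = -23 dBFS; make-up adds 2 dB, giving -21 dBFS.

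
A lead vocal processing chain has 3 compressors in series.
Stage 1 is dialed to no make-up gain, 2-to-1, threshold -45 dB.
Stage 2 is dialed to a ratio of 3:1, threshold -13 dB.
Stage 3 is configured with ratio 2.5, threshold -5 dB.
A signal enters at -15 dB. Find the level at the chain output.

Stage 1: -15 dB is 30 dB over -45 dB; at 2:1 that becomes 15 dB over, giving -30 dB.
Stage 2: -30 dB is at or below the -13 dB threshold — no compression; output -30 dB.
Stage 3: -30 dB ≤ -5 dB, so stage 3 doesn't engage; output -30 dB.

-30 dB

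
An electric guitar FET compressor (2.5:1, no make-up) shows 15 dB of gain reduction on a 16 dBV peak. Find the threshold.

Let T be the threshold. Output overshoot = (input overshoot)/R, so 1 − T = (16 − T)/2.5.
2.5·(1 − T) = 16 − T → 1.5·T = 2.5 − 16 = -13.5.
T = -13.5/1.5 = -9 dBV.

-9 dBV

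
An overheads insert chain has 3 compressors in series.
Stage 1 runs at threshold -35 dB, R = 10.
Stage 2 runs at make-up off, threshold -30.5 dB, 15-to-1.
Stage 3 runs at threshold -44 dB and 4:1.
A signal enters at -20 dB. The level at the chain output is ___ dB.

-41.375 dB

Stage 1: 15 dB above -35 dB, reduced 10:1 to 1.5 dB above → -33.5 dB.
Stage 2: -33.5 dB is at or below the -30.5 dB threshold — no compression; output -33.5 dB.
Stage 3: -33.5 dB is 10.5 dB over -44 dB; at 4:1 that becomes 2.625 dB over, giving -41.375 dB.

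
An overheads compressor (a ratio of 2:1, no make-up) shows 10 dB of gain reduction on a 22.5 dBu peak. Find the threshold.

Gain reduction = 22.5 − 12.5 = 10 dB; output overshoot = GR / (R − 1) = 10 / 1 = 10 dB.
Threshold = output − output overshoot = 12.5 − 10 = 2.5 dBu.

2.5 dBu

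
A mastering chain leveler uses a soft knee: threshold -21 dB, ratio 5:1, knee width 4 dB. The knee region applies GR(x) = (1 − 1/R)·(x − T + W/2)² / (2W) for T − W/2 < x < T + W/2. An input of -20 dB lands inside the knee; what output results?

-20.9 dB

x − T + W/2 = -20 − (-21) + 2 = 3.
GR = (1 − 1/5) × 3² / 8 = 0.8 × 9 / 8 = 0.9 dB.
Output = -20 − 0.9 = -20.9 dB.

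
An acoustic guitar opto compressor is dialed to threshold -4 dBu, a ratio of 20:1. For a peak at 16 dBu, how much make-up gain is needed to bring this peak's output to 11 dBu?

Overshoot 20 dB → 20/20 = 1 dB after compression, so the compressed level is -4 + 1 = -3 dBu.
Make-up = target − compressed = 11 − (-3) = 14 dB.

14 dB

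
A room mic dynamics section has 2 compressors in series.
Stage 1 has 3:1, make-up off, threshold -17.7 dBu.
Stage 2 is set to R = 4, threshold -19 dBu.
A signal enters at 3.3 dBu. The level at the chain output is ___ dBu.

-16.925 dBu

Stage 1: 21 dB above -17.7 dBu, reduced 3:1 to 7 dB above → -10.7 dBu.
Stage 2: -10.7 dBu is 8.3 dB over -19 dBu; at 4:1 that becomes 2.075 dB over, giving -16.925 dBu.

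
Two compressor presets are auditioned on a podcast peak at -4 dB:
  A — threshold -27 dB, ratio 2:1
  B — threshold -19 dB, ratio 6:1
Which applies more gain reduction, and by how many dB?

A: 23 dB over, compressed to 11.5 dB over, so 11.5 dB of GR.
B: 15 dB over, compressed to 2.5 dB over, so 12.5 dB of GR.
B reduces 1 dB more.

B, by 1 dB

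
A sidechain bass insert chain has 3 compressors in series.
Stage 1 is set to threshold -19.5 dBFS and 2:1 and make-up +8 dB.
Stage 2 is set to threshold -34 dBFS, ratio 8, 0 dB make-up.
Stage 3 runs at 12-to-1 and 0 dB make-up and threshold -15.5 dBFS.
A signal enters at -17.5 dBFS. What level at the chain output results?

Stage 1: 2 dB above -19.5 dBFS, reduced 2:1 to 1 dB above → -18.5 dBFS; +8 dB make-up → -10.5 dBFS.
Stage 2: overshoot 23.5 dB → 23.5/8 = 2.9375 dB → -31.0625 dBFS.
Stage 3: below threshold (-31.0625 ≤ -15.5); passes unchanged; output -31.0625 dBFS.

-31.0625 dBFS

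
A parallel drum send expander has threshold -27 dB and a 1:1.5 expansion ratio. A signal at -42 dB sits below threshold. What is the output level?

Below threshold, a 1:1.5 expander applies gain = (1.5−1)×(T − x) of attenuation.
(1.5−1) × 15 = 7.5 dB, so output = -42 − 7.5 = -49.5 dB.

-49.5 dB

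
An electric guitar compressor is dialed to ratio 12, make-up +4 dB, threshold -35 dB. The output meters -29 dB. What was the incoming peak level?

-11 dB

Stripping the +4 dB make-up gives -33 dB at the gain stage.
Post-compression overshoot = -33 − (-35) = 2 dB.
Undo the ratio: input overshoot = 2 × 12 = 24 dB, giving input = -11 dB.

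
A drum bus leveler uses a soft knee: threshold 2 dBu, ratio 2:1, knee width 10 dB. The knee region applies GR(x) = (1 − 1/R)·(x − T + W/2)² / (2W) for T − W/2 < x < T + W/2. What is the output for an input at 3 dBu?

x − T + W/2 = 3 − 2 + 5 = 6.
GR = (1 − 1/2) × 6² / 20 = 0.5 × 36 / 20 = 0.9 dB.
Output = 3 − 0.9 = 2.1 dBu.

2.1 dBu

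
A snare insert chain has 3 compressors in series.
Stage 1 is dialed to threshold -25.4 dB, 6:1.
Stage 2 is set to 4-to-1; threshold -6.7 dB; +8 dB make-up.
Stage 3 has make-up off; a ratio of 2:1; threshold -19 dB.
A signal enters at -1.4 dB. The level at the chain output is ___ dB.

Stage 1: 24 dB above -25.4 dB, reduced 6:1 to 4 dB above → -21.4 dB.
Stage 2: -21.4 dB is at or below the -6.7 dB threshold — no compression; make-up brings it to -13.4 dB.
Stage 3: -13.4 dB is 5.6 dB over -19 dB; at 2:1 that becomes 2.8 dB over, giving -16.2 dB.

-16.2 dB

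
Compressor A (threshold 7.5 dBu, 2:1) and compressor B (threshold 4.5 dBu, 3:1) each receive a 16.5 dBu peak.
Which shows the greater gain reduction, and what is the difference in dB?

A: GR = 9 − 9/2 = 4.5 dB.
B: GR = 12 − 12/3 = 8 dB.
Difference: 3.5 dB in favour of B.

B, by 3.5 dB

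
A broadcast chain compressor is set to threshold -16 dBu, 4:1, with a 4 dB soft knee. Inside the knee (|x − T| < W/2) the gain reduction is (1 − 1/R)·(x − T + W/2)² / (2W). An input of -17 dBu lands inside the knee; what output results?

x − T + W/2 = -17 − (-16) + 2 = 1.
GR = (1 − 1/4) × 1² / 8 = 0.75 × 1 / 8 = 0.09375 dB.
Output = -17 − 0.09375 = -17.09375 dBu.

-17.09375 dBu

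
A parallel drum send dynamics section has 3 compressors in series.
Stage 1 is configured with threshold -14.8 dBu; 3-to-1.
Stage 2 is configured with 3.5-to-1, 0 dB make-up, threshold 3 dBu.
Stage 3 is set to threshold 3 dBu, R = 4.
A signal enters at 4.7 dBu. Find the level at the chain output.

-8.3 dBu

Stage 1: 4.7 dBu is 19.5 dB over -14.8 dBu; at 3:1 that becomes 6.5 dB over, giving -8.3 dBu.
Stage 2: -8.3 dBu is at or below the 3 dBu threshold — no compression; output -8.3 dBu.
Stage 3: -8.3 dBu ≤ 3 dBu, so stage 3 doesn't engage; output -8.3 dBu.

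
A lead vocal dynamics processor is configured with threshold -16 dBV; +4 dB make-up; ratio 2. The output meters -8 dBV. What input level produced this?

Remove make-up: -8 − 4 = -12 dBV.
The compressed level sits -12 − (-16) = 4 dB over threshold.
Undo the ratio: input overshoot = 4 × 2 = 8 dB, giving input = -8 dBV.

-8 dBV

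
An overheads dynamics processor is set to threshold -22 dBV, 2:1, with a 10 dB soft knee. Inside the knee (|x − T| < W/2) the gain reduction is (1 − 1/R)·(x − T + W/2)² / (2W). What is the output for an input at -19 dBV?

x − T + W/2 = -19 − (-22) + 5 = 8.
GR = (1 − 1/2) × 8² / 20 = 0.5 × 64 / 20 = 1.6 dB.
Output = -19 − 1.6 = -20.6 dBV.

-20.6 dBV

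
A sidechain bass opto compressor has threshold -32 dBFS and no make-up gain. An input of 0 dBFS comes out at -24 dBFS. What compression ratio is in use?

4:1

Input overshoot = 0 − (-32) = 32 dB; output overshoot = -24 − (-32) = 8 dB.
Ratio = 32 / 8 = 4.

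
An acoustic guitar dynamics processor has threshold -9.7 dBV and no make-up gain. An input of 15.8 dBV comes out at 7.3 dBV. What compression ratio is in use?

Input overshoot = 15.8 − (-9.7) = 25.5 dB; output overshoot = 7.3 − (-9.7) = 17 dB.
Ratio = 25.5 / 17 = 1.5.

1.5:1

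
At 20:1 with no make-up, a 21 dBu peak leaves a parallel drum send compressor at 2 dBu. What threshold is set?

1 dBu

Gain reduction = 21 − 2 = 19 dB; output overshoot = GR / (R − 1) = 19 / 19 = 1 dB.
Threshold = output − output overshoot = 2 − 1 = 1 dBu.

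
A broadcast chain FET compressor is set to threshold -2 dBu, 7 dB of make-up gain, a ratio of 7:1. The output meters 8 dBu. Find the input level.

19 dBu

Before make-up, the level was 8 − 7 = 1 dBu.
That's 3 dB above the -2 dBu threshold.
Undo the ratio: input overshoot = 3 × 7 = 21 dB, giving input = 19 dBu.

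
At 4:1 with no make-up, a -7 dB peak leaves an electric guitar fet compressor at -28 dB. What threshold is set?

-35 dB

Let T be the threshold. Output overshoot = (input overshoot)/R, so -28 − T = (-7 − T)/4.
4·(-28 − T) = -7 − T → 3·T = -112 − (-7) = -105.
T = -105/3 = -35 dB.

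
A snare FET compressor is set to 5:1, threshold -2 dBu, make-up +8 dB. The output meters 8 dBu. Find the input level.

Remove make-up: 8 − 8 = 0 dBu.
Post-compression overshoot = 0 − (-2) = 2 dB.
Before 5:1 compression the overshoot was 2 × 5 = 10 dB, so input = -2 + 10 = 8 dBu.

8 dBu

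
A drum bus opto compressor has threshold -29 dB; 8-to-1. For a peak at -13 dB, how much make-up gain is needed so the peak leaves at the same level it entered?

Without make-up, output = threshold + overshoot/8 = -29 + 2 = -27 dB.
Gap to target: 14 dB.

14 dB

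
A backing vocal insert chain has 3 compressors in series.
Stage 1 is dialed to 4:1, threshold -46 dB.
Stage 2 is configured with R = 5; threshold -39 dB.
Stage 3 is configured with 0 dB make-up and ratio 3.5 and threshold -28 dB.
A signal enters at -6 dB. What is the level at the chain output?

-38.4 dB

Stage 1: 40 dB above -46 dB, reduced 4:1 to 10 dB above → -36 dB.
Stage 2: 3 dB above -39 dB, reduced 5:1 to 0.6 dB above → -38.4 dB.
Stage 3: below threshold (-38.4 ≤ -28); passes unchanged; output -38.4 dB.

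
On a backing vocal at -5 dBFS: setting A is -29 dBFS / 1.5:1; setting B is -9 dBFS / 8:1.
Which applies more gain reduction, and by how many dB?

A: 24 dB over, compressed to 16 dB over, so 8 dB of GR.
B: 4 dB over, compressed to 0.5 dB over, so 3.5 dB of GR.
A applies 4.5 dB more gain reduction.

A, by 4.5 dB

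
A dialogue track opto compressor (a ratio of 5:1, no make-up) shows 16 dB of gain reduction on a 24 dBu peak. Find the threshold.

Let T be the threshold. Output overshoot = (input overshoot)/R, so 8 − T = (24 − T)/5.
5·(8 − T) = 24 − T → 4·T = 40 − 24 = 16.
T = 16/4 = 4 dBu.

4 dBu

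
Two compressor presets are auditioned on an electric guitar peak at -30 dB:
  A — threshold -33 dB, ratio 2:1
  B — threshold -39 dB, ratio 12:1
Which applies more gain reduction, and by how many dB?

A: GR = 3 − 3/2 = 1.5 dB.
B: GR = 9 − 9/12 = 8.25 dB.
B applies 6.75 dB more gain reduction.

B, by 6.75 dB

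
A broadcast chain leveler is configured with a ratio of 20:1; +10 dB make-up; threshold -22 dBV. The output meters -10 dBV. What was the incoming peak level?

18 dBV

Stripping the +10 dB make-up gives -20 dBV at the gain stage.
That's 2 dB above the -22 dBV threshold.
Input overshoot = R × output overshoot = 40 dB → input = -22 + 40 = 18 dBV.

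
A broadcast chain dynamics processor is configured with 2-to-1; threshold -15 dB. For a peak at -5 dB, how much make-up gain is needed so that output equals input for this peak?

5 dB

The peak compresses to -15 + 10/2 = -10 dB.
To reach -5 dB requires -5 − (-10) = 5 dB of make-up.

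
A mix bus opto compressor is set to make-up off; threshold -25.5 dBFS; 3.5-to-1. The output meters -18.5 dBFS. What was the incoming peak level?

That's 7 dB above the -25.5 dBFS threshold.
Input overshoot = R × output overshoot = 24.5 dB → input = -25.5 + 24.5 = -1 dBFS.

-1 dBFS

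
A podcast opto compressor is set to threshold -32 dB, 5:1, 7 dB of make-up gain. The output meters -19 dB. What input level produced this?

Before make-up, the level was -19 − 7 = -26 dB.
That's 6 dB above the -32 dB threshold.
Before 5:1 compression the overshoot was 6 × 5 = 30 dB, so input = -32 + 30 = -2 dB.

-2 dB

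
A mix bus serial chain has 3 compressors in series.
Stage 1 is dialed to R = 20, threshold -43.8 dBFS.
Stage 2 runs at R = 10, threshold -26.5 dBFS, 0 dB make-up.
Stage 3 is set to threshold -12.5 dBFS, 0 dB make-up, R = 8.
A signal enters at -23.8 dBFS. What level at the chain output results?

Stage 1: -23.8 dBFS is 20 dB over -43.8 dBFS; at 20:1 that becomes 1 dB over, giving -42.8 dBFS.
Stage 2: below threshold (-42.8 ≤ -26.5); passes unchanged; output -42.8 dBFS.
Stage 3: -42.8 dBFS is at or below the -12.5 dBFS threshold — no compression; output -42.8 dBFS.

-42.8 dBFS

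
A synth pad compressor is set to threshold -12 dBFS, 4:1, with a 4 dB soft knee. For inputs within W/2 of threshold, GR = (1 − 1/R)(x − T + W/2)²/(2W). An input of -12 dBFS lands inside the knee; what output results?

x − T + W/2 = -12 − (-12) + 2 = 2.
GR = (1 − 1/4) × 2² / 8 = 0.75 × 4 / 8 = 0.375 dB.
Output = -12 − 0.375 = -12.375 dBFS.

-12.375 dBFS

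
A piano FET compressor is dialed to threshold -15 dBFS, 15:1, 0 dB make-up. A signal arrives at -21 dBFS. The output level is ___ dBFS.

-21 dBFS is 6 dB below the -15 dBFS threshold, so no gain reduction is applied.
Output = input = -21 dBFS.

-21 dBFS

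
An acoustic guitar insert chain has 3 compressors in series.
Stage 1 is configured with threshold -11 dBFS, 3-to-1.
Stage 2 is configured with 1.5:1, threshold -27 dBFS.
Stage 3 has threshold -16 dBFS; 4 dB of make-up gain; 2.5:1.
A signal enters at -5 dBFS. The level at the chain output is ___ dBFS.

-11.6 dBFS

Stage 1: 6 dB above -11 dBFS, reduced 3:1 to 2 dB above → -9 dBFS.
Stage 2: -9 dBFS is 18 dB over -27 dBFS; at 1.5:1 that becomes 12 dB over, giving -15 dBFS.
Stage 3: overshoot 1 dB → 1/2.5 = 0.4 dB → -15.6 dBFS; +4 dB make-up → -11.6 dBFS.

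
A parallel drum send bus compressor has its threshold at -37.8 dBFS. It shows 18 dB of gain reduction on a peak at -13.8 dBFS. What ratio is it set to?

4:1

Input overshoot = -13.8 − (-37.8) = 24 dB.
Output overshoot = 24 − 18 = 6 dB.
Ratio = input overshoot / output overshoot = 24 / 6 = 4.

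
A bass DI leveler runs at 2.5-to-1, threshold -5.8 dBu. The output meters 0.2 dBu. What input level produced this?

9.2 dBu

Post-compression overshoot = 0.2 − (-5.8) = 6 dB.
Undo the ratio: input overshoot = 6 × 2.5 = 15 dB, giving input = 9.2 dBu.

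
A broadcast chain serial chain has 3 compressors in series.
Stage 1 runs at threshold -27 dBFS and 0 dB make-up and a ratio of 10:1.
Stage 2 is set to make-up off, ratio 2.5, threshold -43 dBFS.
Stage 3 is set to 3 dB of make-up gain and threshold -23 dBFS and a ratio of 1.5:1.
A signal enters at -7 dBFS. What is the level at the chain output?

-32.8 dBFS

Stage 1: overshoot 20 dB → 20/10 = 2 dB → -25 dBFS.
Stage 2: 18 dB above -43 dBFS, reduced 2.5:1 to 7.2 dB above → -35.8 dBFS.
Stage 3: below threshold (-35.8 ≤ -23); passes unchanged; make-up brings it to -32.8 dBFS.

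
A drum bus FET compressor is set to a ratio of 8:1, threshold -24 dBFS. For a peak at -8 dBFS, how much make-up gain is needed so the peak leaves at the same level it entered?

Overshoot 16 dB → 16/8 = 2 dB after compression, so the compressed level is -24 + 2 = -22 dBFS.
Make-up = target − compressed = -8 − (-22) = 14 dB.

14 dB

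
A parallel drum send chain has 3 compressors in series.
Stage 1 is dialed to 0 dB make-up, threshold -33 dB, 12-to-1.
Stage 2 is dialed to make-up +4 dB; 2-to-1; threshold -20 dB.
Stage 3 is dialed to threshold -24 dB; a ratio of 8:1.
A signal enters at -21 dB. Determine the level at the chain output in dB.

Stage 1: 12 dB above -33 dB, reduced 12:1 to 1 dB above → -32 dB.
Stage 2: -32 dB ≤ -20 dB, so stage 2 doesn't engage; make-up brings it to -28 dB.
Stage 3: -28 dB is at or below the -24 dB threshold — no compression; output -28 dB.

-28 dB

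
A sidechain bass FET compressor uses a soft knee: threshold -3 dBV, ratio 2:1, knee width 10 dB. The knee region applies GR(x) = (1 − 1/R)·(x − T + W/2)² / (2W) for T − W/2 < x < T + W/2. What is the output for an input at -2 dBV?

-2.9 dBV

x − T + W/2 = -2 − (-3) + 5 = 6.
GR = (1 − 1/2) × 6² / 20 = 0.5 × 36 / 20 = 0.9 dB.
Output = -2 − 0.9 = -2.9 dBV.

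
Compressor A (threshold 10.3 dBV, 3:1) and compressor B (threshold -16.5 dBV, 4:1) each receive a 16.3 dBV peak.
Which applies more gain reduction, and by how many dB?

B, by 20.6 dB

A: overshoot 6 dB → output overshoot 2 dB → GR 4 dB.
B: overshoot 32.8 dB → output overshoot 8.2 dB → GR 24.6 dB.
Difference: 20.6 dB in favour of B.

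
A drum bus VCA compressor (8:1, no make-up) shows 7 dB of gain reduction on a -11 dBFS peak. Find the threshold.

Gain reduction = -11 − (-18) = 7 dB; output overshoot = GR / (R − 1) = 7 / 7 = 1 dB.
Threshold = output − output overshoot = -18 − 1 = -19 dBFS.

-19 dBFS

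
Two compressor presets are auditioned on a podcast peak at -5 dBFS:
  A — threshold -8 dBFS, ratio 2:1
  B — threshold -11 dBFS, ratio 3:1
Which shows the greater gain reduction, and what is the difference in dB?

B, by 2.5 dB

A: GR = 3 − 3/2 = 1.5 dB.
B: GR = 6 − 6/3 = 4 dB.
Difference: 2.5 dB in favour of B.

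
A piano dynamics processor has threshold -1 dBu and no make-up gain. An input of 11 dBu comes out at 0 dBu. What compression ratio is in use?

Input overshoot = 11 − (-1) = 12 dB; output overshoot = 0 − (-1) = 1 dB.
Ratio = 12 / 1 = 12.

12:1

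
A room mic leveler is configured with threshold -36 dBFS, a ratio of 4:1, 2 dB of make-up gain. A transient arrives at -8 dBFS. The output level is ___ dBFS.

Overshoot: -8 − (-36) = 28 dB.
At 4:1 the overshoot is divided by 4, leaving 7 dB above threshold.
Output = -36 + 7 = -29 dBFS; make-up adds 2 dB, giving -27 dBFS.

-27 dBFS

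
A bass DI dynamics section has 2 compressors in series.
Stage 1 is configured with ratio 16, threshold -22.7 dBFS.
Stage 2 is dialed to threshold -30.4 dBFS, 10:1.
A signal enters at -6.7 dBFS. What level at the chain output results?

-29.53 dBFS

Stage 1: overshoot 16 dB → 16/16 = 1 dB → -21.7 dBFS.
Stage 2: 8.7 dB above -30.4 dBFS, reduced 10:1 to 0.87 dB above → -29.53 dBFS.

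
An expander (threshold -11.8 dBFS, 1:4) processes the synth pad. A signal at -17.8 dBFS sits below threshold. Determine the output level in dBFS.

Below threshold, a 1:4 expander applies gain = (4−1)×(T − x) of attenuation.
(4−1) × 6 = 18 dB, so output = -17.8 − 18 = -35.8 dBFS.

-35.8 dBFS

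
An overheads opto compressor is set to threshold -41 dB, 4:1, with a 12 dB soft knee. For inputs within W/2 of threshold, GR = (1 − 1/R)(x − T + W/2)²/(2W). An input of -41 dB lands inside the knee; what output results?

x − T + W/2 = -41 − (-41) + 6 = 6.
GR = (1 − 1/4) × 6² / 24 = 0.75 × 36 / 24 = 1.125 dB.
Output = -41 − 1.125 = -42.125 dB.

-42.125 dB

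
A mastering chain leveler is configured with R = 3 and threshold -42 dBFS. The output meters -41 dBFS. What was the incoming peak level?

-39 dBFS

That's 1 dB above the -42 dBFS threshold.
Before 3:1 compression the overshoot was 1 × 3 = 3 dB, so input = -42 + 3 = -39 dBFS.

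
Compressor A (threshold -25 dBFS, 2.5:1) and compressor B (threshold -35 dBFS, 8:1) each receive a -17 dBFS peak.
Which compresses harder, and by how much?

B, by 10.95 dB

A: GR = 8 − 8/2.5 = 4.8 dB.
B: GR = 18 − 18/8 = 15.75 dB.
B reduces 10.95 dB more.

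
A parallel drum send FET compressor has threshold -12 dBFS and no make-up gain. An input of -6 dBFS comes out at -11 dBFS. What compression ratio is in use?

Input overshoot = -6 − (-12) = 6 dB; output overshoot = -11 − (-12) = 1 dB.
Ratio = 6 / 1 = 6.

6:1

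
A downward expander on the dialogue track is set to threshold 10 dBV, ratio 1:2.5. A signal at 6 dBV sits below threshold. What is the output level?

0 dBV

The input is 4 dB below the 10 dBV threshold.
A 1:2.5 expander multiplies undershoot by 2.5: 4 × 2.5 = 10 dB below threshold.
Output = 10 − 10 = 0 dBV.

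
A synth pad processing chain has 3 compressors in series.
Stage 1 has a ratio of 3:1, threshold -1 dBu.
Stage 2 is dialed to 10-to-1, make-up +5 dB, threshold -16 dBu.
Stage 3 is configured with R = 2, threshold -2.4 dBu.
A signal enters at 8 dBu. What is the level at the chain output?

-9.2 dBu

Stage 1: overshoot 9 dB → 9/3 = 3 dB → 2 dBu.
Stage 2: 2 dBu is 18 dB over -16 dBu; at 10:1 that becomes 1.8 dB over, giving -14.2 dBu; +5 dB make-up → -9.2 dBu.
Stage 3: below threshold (-9.2 ≤ -2.4); passes unchanged; output -9.2 dBu.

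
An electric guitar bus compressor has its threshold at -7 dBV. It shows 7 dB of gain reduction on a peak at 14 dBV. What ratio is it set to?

1.5:1

Input overshoot = 14 − (-7) = 21 dB.
Output overshoot = 21 − 7 = 14 dB.
Ratio = input overshoot / output overshoot = 21 / 14 = 1.5.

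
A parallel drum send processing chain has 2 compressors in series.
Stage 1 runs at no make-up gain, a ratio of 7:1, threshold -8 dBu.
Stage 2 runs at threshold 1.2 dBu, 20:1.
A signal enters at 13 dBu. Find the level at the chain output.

Stage 1: 13 dBu is 21 dB over -8 dBu; at 7:1 that becomes 3 dB over, giving -5 dBu.
Stage 2: -5 dBu ≤ 1.2 dBu, so stage 2 doesn't engage; output -5 dBu.

-5 dBu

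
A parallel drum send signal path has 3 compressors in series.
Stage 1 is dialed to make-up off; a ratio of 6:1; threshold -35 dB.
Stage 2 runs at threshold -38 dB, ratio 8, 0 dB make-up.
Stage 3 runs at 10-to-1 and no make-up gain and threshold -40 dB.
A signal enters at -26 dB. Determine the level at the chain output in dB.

-39.74375 dB

Stage 1: 9 dB above -35 dB, reduced 6:1 to 1.5 dB above → -33.5 dB.
Stage 2: overshoot 4.5 dB → 4.5/8 = 0.5625 dB → -37.4375 dB.
Stage 3: 2.5625 dB above -40 dB, reduced 10:1 to 0.25625 dB above → -39.74375 dB.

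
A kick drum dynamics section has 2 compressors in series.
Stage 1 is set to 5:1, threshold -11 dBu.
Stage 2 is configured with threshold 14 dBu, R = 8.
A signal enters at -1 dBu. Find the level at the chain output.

-9 dBu

Stage 1: overshoot 10 dB → 10/5 = 2 dB → -9 dBu.
Stage 2: -9 dBu ≤ 14 dBu, so stage 2 doesn't engage; output -9 dBu.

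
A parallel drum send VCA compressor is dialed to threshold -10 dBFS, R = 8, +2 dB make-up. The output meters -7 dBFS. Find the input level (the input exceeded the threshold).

Before make-up, the level was -7 − 2 = -9 dBFS.
The compressed level sits -9 − (-10) = 1 dB over threshold.
Undo the ratio: input overshoot = 1 × 8 = 8 dB, giving input = -2 dBFS.

-2 dBFS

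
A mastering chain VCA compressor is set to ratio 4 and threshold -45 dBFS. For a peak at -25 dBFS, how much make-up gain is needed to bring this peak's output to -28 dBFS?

12 dB

Without make-up, output = threshold + overshoot/4 = -45 + 5 = -40 dBFS.
Gap to target: 12 dB.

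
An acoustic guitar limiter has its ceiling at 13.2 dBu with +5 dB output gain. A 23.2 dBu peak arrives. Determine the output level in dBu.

The limiter clamps the peak to its 13.2 dBu ceiling.
Output gain then adds 5 dB: 13.2 + 5 = 18.2 dBu.

18.2 dBu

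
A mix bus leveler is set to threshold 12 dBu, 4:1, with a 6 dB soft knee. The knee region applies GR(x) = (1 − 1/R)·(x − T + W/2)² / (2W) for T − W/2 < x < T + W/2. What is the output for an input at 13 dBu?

x − T + W/2 = 13 − 12 + 3 = 4.
GR = (1 − 1/4) × 4² / 12 = 0.75 × 16 / 12 = 1 dB.
Output = 13 − 1 = 12 dBu.

12 dBu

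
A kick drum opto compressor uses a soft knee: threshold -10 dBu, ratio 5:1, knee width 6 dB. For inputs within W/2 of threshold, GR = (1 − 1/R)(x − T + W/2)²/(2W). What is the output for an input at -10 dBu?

-10.6 dBu

x − T + W/2 = -10 − (-10) + 3 = 3.
GR = (1 − 1/5) × 3² / 12 = 0.8 × 9 / 12 = 0.6 dB.
Output = -10 − 0.6 = -10.6 dBu.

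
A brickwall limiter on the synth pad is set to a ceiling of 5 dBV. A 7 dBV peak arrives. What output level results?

5 dBV

A brickwall limiter is an ∞:1 compressor: any input above the ceiling is clamped to 5 dBV.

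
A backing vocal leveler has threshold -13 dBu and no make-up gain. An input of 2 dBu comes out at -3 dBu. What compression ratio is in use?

1.5:1

Input overshoot = 2 − (-13) = 15 dB; output overshoot = -3 − (-13) = 10 dB.
Ratio = 15 / 10 = 1.5.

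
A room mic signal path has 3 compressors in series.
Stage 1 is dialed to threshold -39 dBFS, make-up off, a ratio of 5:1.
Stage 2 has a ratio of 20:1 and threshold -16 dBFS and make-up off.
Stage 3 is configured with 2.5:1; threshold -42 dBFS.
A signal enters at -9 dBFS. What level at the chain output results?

-38.4 dBFS

Stage 1: 30 dB above -39 dBFS, reduced 5:1 to 6 dB above → -33 dBFS.
Stage 2: -33 dBFS is at or below the -16 dBFS threshold — no compression; output -33 dBFS.
Stage 3: -33 dBFS is 9 dB over -42 dBFS; at 2.5:1 that becomes 3.6 dB over, giving -38.4 dBFS.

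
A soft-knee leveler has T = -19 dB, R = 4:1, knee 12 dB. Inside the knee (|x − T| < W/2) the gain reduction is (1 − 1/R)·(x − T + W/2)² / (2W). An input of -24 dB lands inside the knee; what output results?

x − T + W/2 = -24 − (-19) + 6 = 1.
GR = (1 − 1/4) × 1² / 24 = 0.75 × 1 / 24 = 0.03125 dB.
Output = -24 − 0.03125 = -24.03125 dB.

-24.03125 dB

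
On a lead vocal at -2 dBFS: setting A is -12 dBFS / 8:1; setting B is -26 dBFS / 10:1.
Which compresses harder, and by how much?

A: 10 dB over, compressed to 1.25 dB over, so 8.75 dB of GR.
B: 24 dB over, compressed to 2.4 dB over, so 21.6 dB of GR.
B reduces 12.85 dB more.

B, by 12.85 dB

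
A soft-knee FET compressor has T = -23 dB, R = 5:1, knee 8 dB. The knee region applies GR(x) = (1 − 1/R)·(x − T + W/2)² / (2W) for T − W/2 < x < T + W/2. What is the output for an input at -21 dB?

x − T + W/2 = -21 − (-23) + 4 = 6.
GR = (1 − 1/5) × 6² / 16 = 0.8 × 36 / 16 = 1.8 dB.
Output = -21 − 1.8 = -22.8 dB.

-22.8 dB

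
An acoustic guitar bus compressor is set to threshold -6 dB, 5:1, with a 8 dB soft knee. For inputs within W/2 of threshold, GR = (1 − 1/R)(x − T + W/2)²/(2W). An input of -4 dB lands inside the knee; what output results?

-5.8 dB

x − T + W/2 = -4 − (-6) + 4 = 6.
GR = (1 − 1/5) × 6² / 16 = 0.8 × 36 / 16 = 1.8 dB.
Output = -4 − 1.8 = -5.8 dB.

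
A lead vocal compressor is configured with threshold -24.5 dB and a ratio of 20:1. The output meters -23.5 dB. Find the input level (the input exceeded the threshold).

-4.5 dB

That's 1 dB above the -24.5 dB threshold.
Input overshoot = R × output overshoot = 20 dB → input = -24.5 + 20 = -4.5 dB.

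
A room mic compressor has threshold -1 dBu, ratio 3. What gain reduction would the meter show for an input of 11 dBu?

8 dB

The signal is 12 dB above threshold.
A 3:1 ratio leaves 4 dB of that excess.
So the signal is attenuated by 12 − 4 = 8 dB.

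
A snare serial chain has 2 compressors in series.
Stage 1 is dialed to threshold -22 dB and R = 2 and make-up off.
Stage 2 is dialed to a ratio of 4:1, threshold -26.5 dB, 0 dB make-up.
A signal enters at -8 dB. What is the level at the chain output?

-23.625 dB

Stage 1: 14 dB above -22 dB, reduced 2:1 to 7 dB above → -15 dB.
Stage 2: -15 dB is 11.5 dB over -26.5 dB; at 4:1 that becomes 2.875 dB over, giving -23.625 dB.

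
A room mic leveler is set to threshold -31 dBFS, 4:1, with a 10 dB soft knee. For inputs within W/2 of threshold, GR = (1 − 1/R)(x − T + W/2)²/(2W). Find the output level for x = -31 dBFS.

x − T + W/2 = -31 − (-31) + 5 = 5.
GR = (1 − 1/4) × 5² / 20 = 0.75 × 25 / 20 = 0.9375 dB.
Output = -31 − 0.9375 = -31.9375 dBFS.

-31.9375 dBFS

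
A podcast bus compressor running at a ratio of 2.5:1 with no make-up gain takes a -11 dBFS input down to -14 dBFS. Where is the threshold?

Gain reduction = -11 − (-14) = 3 dB; output overshoot = GR / (R − 1) = 3 / 1.5 = 2 dB.
Threshold = output − output overshoot = -14 − 2 = -16 dBFS.

-16 dBFS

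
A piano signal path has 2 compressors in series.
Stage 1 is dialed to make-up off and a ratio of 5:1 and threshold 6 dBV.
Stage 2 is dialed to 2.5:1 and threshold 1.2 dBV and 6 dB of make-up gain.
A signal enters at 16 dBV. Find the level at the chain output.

9.92 dBV

Stage 1: 10 dB above 6 dBV, reduced 5:1 to 2 dB above → 8 dBV.
Stage 2: overshoot 6.8 dB → 6.8/2.5 = 2.72 dB → 3.92 dBV; +6 dB make-up → 9.92 dBV.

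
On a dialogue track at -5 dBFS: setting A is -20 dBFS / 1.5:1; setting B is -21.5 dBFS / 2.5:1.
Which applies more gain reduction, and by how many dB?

B, by 4.9 dB

A: 15 dB over, compressed to 10 dB over, so 5 dB of GR.
B: 16.5 dB over, compressed to 6.6 dB over, so 9.9 dB of GR.
B applies 4.9 dB more gain reduction.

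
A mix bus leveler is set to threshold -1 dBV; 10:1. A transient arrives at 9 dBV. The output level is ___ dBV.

0 dBV

9 dBV sits 10 dB over threshold.
10:1 compression reduces that to 10/10 = 1 dB over.
That puts the output at 0 dBV.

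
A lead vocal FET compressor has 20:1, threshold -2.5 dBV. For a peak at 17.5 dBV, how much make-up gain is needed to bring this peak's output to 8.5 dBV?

The peak compresses to -2.5 + 20/20 = -1.5 dBV.
To reach 8.5 dBV requires 8.5 − (-1.5) = 10 dB of make-up.

10 dB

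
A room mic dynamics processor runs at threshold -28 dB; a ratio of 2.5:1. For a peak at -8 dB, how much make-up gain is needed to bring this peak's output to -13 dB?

7 dB

Overshoot 20 dB → 20/2.5 = 8 dB after compression, so the compressed level is -28 + 8 = -20 dB.
Make-up = target − compressed = -13 − (-20) = 7 dB.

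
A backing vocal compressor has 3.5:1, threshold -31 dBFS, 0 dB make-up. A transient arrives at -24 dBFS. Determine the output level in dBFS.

Overshoot: -24 − (-31) = 7 dB.
At 3.5:1 the overshoot is divided by 3.5, leaving 2 dB above threshold.
So the level is -31 + 2 = -29 dBFS.

-29 dBFS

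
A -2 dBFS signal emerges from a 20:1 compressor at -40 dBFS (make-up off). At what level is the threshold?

-42 dBFS

Input is 40 dB above T (since output overshoot × R = input overshoot: (-40 − T)·20 = -2 − T gives T = -42 dBFS).
Check: -42 + (-2 − (-42))/20 = -42 + 2 = -40 dBFS. ✓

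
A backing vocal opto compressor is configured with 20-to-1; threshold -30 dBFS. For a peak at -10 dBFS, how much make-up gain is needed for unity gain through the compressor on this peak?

19 dB

The peak compresses to -30 + 20/20 = -29 dBFS.
To reach -10 dBFS requires -10 − (-29) = 19 dB of make-up.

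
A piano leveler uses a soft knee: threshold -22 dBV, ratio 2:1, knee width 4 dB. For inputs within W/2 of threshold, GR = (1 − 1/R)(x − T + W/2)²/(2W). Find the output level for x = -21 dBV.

-21.5625 dBV

x − T + W/2 = -21 − (-22) + 2 = 3.
GR = (1 − 1/2) × 3² / 8 = 0.5 × 9 / 8 = 0.5625 dB.
Output = -21 − 0.5625 = -21.5625 dBV.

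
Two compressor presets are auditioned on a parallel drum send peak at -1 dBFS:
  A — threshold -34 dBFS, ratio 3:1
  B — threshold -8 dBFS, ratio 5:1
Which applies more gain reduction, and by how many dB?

A, by 16.4 dB

A: GR = 33 − 33/3 = 22 dB.
B: GR = 7 − 7/5 = 5.6 dB.
A reduces 16.4 dB more.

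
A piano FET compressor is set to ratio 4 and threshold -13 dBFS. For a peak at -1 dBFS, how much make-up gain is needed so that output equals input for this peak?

9 dB

Overshoot 12 dB → 12/4 = 3 dB after compression, so the compressed level is -13 + 3 = -10 dBFS.
Make-up = target − compressed = -1 − (-10) = 9 dB.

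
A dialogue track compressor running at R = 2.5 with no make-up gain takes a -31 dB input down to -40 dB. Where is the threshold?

Input is 15 dB above T (since output overshoot × R = input overshoot: (-40 − T)·2.5 = -31 − T gives T = -46 dB).
Check: -46 + (-31 − (-46))/2.5 = -46 + 6 = -40 dB. ✓

-46 dB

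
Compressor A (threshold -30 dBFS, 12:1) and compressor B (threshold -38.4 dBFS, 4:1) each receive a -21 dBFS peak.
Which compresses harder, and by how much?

A: GR = 9 − 9/12 = 8.25 dB.
B: GR = 17.4 − 17.4/4 = 13.05 dB.
B applies 4.8 dB more gain reduction.

B, by 4.8 dB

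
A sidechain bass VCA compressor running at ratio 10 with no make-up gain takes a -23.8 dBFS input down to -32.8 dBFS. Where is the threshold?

Input is 10 dB above T (since output overshoot × R = input overshoot: (-32.8 − T)·10 = -23.8 − T gives T = -33.8 dBFS).
Check: -33.8 + (-23.8 − (-33.8))/10 = -33.8 + 1 = -32.8 dBFS. ✓

-33.8 dBFS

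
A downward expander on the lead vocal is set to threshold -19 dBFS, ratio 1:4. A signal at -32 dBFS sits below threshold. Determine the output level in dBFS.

-71 dBFS

Below threshold, a 1:4 expander applies gain = (4−1)×(T − x) of attenuation.
(4−1) × 13 = 39 dB, so output = -32 − 39 = -71 dBFS.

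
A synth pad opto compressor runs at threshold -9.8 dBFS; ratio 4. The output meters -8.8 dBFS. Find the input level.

-5.8 dBFS

That's 1 dB above the -9.8 dBFS threshold.
Input overshoot = R × output overshoot = 4 dB → input = -9.8 + 4 = -5.8 dBFS.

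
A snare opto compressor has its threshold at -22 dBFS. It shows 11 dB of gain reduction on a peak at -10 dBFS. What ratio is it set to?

Input overshoot = -10 − (-22) = 12 dB.
Output overshoot = 12 − 11 = 1 dB.
Ratio = input overshoot / output overshoot = 12 / 1 = 12.

12:1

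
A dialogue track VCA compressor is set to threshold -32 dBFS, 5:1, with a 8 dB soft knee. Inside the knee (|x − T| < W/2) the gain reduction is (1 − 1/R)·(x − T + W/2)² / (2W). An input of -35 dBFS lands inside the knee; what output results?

-35.05 dBFS

x − T + W/2 = -35 − (-32) + 4 = 1.
GR = (1 − 1/5) × 1² / 16 = 0.8 × 1 / 16 = 0.05 dB.
Output = -35 − 0.05 = -35.05 dBFS.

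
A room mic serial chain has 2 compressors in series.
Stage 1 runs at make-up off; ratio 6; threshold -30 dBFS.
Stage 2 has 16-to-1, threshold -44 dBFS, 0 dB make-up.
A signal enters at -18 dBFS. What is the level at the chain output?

Stage 1: 12 dB above -30 dBFS, reduced 6:1 to 2 dB above → -28 dBFS.
Stage 2: 16 dB above -44 dBFS, reduced 16:1 to 1 dB above → -43 dBFS.

-43 dBFS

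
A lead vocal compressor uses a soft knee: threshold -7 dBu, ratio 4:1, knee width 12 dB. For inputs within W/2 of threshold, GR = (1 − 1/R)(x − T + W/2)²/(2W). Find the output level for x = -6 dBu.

x − T + W/2 = -6 − (-7) + 6 = 7.
GR = (1 − 1/4) × 7² / 24 = 0.75 × 49 / 24 = 1.53125 dB.
Output = -6 − 1.53125 = -7.53125 dBu.

-7.53125 dBu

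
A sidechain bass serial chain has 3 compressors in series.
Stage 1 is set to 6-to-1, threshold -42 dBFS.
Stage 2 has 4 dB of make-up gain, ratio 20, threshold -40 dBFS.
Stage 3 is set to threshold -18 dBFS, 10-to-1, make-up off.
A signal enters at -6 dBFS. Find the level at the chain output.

Stage 1: 36 dB above -42 dBFS, reduced 6:1 to 6 dB above → -36 dBFS.
Stage 2: overshoot 4 dB → 4/20 = 0.2 dB → -39.8 dBFS; +4 dB make-up → -35.8 dBFS.
Stage 3: below threshold (-35.8 ≤ -18); passes unchanged; output -35.8 dBFS.

-35.8 dBFS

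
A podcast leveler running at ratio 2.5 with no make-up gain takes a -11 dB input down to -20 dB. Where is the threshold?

Input is 15 dB above T (since output overshoot × R = input overshoot: (-20 − T)·2.5 = -11 − T gives T = -26 dB).
Check: -26 + (-11 − (-26))/2.5 = -26 + 6 = -20 dB. ✓

-26 dB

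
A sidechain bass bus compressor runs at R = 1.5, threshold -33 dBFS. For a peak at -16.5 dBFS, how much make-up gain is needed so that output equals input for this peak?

The peak compresses to -33 + 16.5/1.5 = -22 dBFS.
To reach -16.5 dBFS requires -16.5 − (-22) = 5.5 dB of make-up.

5.5 dB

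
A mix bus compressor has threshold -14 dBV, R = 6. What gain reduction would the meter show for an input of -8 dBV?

The signal is 6 dB above threshold.
A 6:1 ratio leaves 1 dB of that excess.
Gain reduction = 6 − 1 = 5 dB.

5 dB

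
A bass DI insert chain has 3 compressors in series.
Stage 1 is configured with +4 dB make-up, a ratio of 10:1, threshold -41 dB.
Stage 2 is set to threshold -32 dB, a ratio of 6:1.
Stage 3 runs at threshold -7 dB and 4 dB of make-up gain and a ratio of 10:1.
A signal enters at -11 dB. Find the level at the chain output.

Stage 1: overshoot 30 dB → 30/10 = 3 dB → -38 dB; +4 dB make-up → -34 dB.
Stage 2: -34 dB ≤ -32 dB, so stage 2 doesn't engage; output -34 dB.
Stage 3: -34 dB is at or below the -7 dB threshold — no compression; make-up brings it to -30 dB.

-30 dB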